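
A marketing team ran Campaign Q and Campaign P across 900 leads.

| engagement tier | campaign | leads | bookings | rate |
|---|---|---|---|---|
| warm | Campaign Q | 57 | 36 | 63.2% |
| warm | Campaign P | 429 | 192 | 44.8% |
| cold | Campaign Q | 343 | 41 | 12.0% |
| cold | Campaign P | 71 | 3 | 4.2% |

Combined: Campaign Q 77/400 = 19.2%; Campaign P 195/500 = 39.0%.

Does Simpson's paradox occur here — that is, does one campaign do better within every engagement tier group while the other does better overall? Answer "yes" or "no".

yes

Within each engagement tier level (warm 63.2% vs 44.8%; cold 12.0% vs 4.2%), Campaign Q has the higher rate every time. Pooled: 19.2% vs 39.0% — Campaign P has the higher rate overall. The two comparisons disagree.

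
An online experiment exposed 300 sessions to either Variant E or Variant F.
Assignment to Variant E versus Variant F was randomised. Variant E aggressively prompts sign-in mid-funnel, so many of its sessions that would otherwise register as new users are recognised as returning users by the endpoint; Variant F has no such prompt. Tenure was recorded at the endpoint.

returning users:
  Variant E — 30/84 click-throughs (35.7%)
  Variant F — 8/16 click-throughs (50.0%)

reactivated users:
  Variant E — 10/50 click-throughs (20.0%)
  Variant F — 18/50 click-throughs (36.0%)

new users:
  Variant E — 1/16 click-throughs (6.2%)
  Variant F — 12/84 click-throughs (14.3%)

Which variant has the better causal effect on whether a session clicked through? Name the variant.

Variant E

The user tenure-specific comparison favours Variant F throughout, but the pooled figures favour Variant E. The question is whether to condition on user tenure.
User tenure lies on the pathway variant → user tenure → outcome, so adjusting for it blocks the indirect effect. For the total causal effect of variant, use the unadjusted pooled rates.
Pooled: Variant E 27.3% vs Variant F 25.3%; Variant E is higher overall.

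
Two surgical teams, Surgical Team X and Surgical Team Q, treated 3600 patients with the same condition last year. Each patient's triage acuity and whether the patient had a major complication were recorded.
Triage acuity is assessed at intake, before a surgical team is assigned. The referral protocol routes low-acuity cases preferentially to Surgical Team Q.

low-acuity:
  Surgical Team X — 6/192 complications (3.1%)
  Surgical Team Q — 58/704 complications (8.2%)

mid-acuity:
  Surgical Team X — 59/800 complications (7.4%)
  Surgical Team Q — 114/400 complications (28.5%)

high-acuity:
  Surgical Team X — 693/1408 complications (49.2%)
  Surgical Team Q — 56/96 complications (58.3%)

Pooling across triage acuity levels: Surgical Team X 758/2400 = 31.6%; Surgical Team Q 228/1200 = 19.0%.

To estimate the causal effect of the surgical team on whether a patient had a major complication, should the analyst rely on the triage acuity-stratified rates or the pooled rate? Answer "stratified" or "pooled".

stratified

The triage acuity-specific comparison favours Surgical Team X throughout, but the pooled figures favour Surgical Team Q. The question is whether to condition on triage acuity.
Nothing the surgical team does changes triage acuity; the imbalance is an allocation artefact. With triage acuity also predicting the outcome, the pooled figure is confounded, and the within-stratum comparison is the causal one.
Within each level — low-acuity: 3.1% vs 8.2%; mid-acuity: 7.4% vs 28.5%; high-acuity: 49.2% vs 58.3% — Surgical Team X is lower every time.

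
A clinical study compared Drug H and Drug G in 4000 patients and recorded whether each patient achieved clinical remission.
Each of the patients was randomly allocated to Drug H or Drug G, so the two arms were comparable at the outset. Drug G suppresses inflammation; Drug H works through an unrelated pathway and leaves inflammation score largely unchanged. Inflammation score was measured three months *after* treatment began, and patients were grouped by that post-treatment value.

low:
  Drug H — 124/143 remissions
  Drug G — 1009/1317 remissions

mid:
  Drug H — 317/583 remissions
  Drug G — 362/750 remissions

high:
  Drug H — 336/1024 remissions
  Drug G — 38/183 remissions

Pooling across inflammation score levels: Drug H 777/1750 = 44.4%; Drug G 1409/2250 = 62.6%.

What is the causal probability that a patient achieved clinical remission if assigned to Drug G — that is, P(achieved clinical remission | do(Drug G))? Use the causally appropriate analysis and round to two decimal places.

The inflammation score-specific comparison favours Drug H throughout, but the pooled figures favour Drug G. The question is whether to condition on inflammation score.
Inflammation score is downstream of the drug. One should not condition on a consequence of treatment, so the overall rates are the right comparison.
So P(outcome | do(Drug G)) is just the pooled rate for Drug G: 1409/2250 = 0.626.

0.63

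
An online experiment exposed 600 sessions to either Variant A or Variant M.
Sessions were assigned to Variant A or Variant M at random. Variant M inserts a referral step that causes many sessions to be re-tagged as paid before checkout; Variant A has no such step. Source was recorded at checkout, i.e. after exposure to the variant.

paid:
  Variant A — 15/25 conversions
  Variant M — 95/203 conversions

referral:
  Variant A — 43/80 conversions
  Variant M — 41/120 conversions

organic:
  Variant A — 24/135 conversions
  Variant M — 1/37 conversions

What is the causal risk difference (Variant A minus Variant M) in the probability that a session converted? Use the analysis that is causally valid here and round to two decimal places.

Variant A is higher inside every traffic source stratum but Variant M is higher in aggregate. Whether to stratify depends on how traffic source relates to the variant.
Stratifying would compare variants among sessions the variants themselves sorted into traffic source groups — a form of selection on an intermediate. The unconditioned pooled rates give the total causal effect.
The causal difference is the pooled difference: 0.342 − 0.381 = -0.039.

-0.04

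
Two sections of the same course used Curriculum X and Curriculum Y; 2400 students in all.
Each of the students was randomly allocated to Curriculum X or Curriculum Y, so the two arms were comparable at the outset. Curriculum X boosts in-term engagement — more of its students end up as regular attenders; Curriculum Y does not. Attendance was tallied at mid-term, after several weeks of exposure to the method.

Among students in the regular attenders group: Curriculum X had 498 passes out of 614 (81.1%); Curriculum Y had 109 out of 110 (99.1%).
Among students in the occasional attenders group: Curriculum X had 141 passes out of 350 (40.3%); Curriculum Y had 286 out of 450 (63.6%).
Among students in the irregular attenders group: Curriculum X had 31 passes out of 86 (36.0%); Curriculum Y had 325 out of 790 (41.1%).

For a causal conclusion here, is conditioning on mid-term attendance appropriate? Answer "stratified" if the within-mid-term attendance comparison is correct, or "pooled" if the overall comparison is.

Within every mid-term attendance level Curriculum Y has the higher rate, yet pooled Curriculum X does — Simpson's reversal.
Mid-term attendance here is a post-treatment variable shaped by the teaching method; conditioning on it would introduce bias rather than remove it. The overall comparison is the causal one.
Pooled: Curriculum X 63.8% vs Curriculum Y 53.3%; Curriculum X is higher overall.

pooled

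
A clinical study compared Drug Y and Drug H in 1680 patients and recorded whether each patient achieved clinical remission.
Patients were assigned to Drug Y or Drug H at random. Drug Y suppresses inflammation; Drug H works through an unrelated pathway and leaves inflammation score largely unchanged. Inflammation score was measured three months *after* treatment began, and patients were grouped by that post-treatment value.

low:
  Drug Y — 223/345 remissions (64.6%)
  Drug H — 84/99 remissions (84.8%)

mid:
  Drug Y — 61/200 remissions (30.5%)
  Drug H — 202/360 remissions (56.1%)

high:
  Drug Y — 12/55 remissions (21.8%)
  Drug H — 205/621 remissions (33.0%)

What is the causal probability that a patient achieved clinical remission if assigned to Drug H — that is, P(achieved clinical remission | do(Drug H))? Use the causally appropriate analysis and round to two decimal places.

The stratified and pooled comparisons disagree (Drug H wins within each inflammation score; Drug Y wins overall), so the answer turns on the causal role of inflammation score.
Inflammation score lies on the pathway drug → inflammation score → outcome, so adjusting for it blocks the indirect effect. For the total causal effect of drug, use the unadjusted pooled rates.
So P(outcome | do(Drug H)) is just the pooled rate for Drug H: 491/1080 = 0.455.

0.45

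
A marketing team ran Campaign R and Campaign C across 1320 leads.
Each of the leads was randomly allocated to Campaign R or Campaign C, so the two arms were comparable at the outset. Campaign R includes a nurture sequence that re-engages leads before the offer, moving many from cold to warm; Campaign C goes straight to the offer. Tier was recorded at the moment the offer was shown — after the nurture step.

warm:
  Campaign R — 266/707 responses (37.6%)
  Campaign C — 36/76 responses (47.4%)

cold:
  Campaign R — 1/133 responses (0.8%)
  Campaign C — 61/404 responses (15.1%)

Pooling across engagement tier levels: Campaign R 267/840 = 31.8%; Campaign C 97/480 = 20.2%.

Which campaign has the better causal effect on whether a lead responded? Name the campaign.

Engagement tier here is a post-treatment variable shaped by the campaign; conditioning on it would introduce bias rather than remove it. The overall comparison is the causal one.
Pooled: Campaign R 31.8% vs Campaign C 20.2%; Campaign R is higher overall.

Campaign R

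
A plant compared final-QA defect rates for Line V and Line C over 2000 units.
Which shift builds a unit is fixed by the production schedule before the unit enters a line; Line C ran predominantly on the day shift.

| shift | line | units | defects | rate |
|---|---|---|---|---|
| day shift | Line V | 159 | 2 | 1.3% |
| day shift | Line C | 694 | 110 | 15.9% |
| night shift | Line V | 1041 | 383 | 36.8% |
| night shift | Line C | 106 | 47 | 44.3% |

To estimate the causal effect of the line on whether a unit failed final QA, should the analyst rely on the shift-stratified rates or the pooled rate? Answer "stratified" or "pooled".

Within every shift level Line V has the lower rate, yet pooled Line C does — Simpson's reversal.
Since shift is a pre-existing factor (not a product of the line) and it affects the outcome on its own, it is a confounder. The stratified rates, not the pooled rate, identify the causal effect.
Within each level — day shift: 1.3% vs 15.9%; night shift: 36.8% vs 44.3% — Line V is lower every time.

stratified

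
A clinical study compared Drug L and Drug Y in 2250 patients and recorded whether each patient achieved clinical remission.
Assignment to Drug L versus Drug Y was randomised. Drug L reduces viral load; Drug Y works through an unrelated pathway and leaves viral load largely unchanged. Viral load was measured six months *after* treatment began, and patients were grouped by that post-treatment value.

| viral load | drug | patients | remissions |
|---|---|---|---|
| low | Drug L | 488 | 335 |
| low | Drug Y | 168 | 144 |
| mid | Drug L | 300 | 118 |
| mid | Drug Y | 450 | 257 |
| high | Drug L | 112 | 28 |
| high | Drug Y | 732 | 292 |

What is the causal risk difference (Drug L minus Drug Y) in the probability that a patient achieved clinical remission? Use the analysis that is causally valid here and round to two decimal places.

Within every viral load level Drug Y has the higher rate, yet pooled Drug L does — Simpson's reversal.
Stratifying would compare drugs among patients the drugs themselves sorted into viral load groups — a form of selection on an intermediate. The unconditioned pooled rates give the total causal effect.
The causal difference is the pooled difference: 0.534 − 0.513 = +0.021.

+0.02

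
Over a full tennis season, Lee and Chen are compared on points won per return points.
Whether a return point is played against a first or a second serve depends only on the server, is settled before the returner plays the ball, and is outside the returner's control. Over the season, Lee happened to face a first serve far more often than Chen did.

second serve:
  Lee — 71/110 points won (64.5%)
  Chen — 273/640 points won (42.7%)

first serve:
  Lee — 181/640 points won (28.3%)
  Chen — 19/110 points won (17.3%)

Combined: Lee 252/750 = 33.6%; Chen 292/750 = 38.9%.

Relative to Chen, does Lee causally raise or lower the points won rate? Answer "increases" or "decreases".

Lee is higher inside every serve type stratum but Chen is higher in aggregate. Whether to stratify depends on how serve type relates to the player.
Here serve type is a common cause — it drives both which player a case falls under and the outcome. The crude comparison mixes populations; the stratum-specific rates are the causally relevant ones.
Within each level — second serve: 64.5% vs 42.7%; first serve: 28.3% vs 17.3% — Lee is higher every time.

increases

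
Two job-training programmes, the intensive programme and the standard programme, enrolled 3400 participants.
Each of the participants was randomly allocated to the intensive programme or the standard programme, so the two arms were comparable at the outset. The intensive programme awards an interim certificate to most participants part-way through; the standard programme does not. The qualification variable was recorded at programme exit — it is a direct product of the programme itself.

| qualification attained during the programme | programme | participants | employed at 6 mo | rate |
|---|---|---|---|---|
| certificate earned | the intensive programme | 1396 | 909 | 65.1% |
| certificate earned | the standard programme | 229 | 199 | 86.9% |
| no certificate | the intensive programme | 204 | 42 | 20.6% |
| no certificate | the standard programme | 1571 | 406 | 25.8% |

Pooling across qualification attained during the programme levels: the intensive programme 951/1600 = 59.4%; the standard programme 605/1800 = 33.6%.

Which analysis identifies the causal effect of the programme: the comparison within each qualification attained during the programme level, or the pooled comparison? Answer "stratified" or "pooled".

pooled

The qualification attained during the programme-specific comparison favours the standard programme throughout, but the pooled figures favour the intensive programme. The question is whether to condition on qualification attained during the programme.
Because the programme influences qualification attained during the programme, qualification attained during the programme is a post-treatment mediator, not a confounder. Stratifying on it would bias the estimate; the causal effect is the crude pooled difference.
Pooled: the intensive programme 59.4% vs the standard programme 33.6%; the intensive programme is higher overall.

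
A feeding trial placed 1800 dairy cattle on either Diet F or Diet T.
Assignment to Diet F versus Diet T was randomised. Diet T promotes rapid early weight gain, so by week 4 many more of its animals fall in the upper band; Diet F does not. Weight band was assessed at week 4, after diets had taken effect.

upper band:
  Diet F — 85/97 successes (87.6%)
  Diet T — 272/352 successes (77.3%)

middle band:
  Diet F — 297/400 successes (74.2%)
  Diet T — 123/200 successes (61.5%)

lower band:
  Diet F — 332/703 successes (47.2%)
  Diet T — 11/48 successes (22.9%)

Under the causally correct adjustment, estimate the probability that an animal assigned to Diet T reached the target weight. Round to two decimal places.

Diet F is higher inside every week-4 weight band stratum but Diet T is higher in aggregate. Whether to stratify depends on how week-4 weight band relates to the diet.
Week-4 weight band is downstream of the diet. One should not condition on a consequence of treatment, so the overall rates are the right comparison.
So P(outcome | do(Diet T)) is just the pooled rate for Diet T: 406/600 = 0.677.

0.68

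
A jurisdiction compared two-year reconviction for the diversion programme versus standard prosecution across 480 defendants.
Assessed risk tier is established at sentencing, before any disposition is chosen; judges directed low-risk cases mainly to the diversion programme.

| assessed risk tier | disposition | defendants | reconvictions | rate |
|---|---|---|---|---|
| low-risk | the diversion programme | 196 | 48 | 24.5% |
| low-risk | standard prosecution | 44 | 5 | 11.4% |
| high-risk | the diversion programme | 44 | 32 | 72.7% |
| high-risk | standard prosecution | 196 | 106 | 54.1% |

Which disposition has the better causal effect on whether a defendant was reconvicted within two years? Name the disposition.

standard prosecution

Within every assessed risk tier level standard prosecution has the lower rate, yet pooled the diversion programme does — Simpson's reversal.
Since assessed risk tier is a pre-existing factor (not a product of the disposition) and it affects the outcome on its own, it is a confounder. The stratified rates, not the pooled rate, identify the causal effect.
Within each level — low-risk: 24.5% vs 11.4%; high-risk: 72.7% vs 54.1% — standard prosecution is lower every time.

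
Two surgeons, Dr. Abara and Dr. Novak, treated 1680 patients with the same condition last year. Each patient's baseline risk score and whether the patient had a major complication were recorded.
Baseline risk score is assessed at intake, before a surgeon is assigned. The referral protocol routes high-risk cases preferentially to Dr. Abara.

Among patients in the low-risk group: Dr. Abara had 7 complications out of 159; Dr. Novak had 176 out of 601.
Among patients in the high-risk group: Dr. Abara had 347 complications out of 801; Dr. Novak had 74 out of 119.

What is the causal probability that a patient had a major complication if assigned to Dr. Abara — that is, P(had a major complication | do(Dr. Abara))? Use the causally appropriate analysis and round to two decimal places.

0.26

Here baseline risk score is a common cause — it drives both which surgeon a case falls under and the outcome. The crude comparison mixes populations; the stratum-specific rates are the causally relevant ones.
Standardising Dr. Abara to the population baseline risk score mix: 0.452·7/159 + 0.548·347/801 = 0.257.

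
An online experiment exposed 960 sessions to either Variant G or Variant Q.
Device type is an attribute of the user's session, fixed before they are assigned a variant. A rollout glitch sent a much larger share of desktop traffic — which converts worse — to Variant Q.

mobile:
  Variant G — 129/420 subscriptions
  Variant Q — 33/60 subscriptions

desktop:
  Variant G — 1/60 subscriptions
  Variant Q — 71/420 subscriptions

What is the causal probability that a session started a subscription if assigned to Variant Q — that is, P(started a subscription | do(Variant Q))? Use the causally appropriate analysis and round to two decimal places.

0.36

Device type is set before the variant has any effect — it is not caused by the variant — and it independently drives the outcome. That makes it a confounder, so the causal comparison is within device type levels.
Standardising Variant Q to the population device type mix: 0.500·33/60 + 0.500·71/420 = 0.360.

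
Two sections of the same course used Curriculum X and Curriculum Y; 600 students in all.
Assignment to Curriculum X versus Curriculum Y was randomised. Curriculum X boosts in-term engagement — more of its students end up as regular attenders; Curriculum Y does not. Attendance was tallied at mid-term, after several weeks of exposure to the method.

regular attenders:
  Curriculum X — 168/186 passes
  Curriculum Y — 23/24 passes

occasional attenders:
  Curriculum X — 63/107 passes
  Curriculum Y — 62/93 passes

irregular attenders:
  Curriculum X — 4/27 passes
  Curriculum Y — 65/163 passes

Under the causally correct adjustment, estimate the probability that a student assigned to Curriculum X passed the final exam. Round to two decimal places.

0.73

Within every mid-term attendance level Curriculum Y has the higher rate, yet pooled Curriculum X does — Simpson's reversal.
Mid-term attendance is downstream of the teaching method. One should not condition on a consequence of treatment, so the overall rates are the right comparison.
So P(outcome | do(Curriculum X)) is just the pooled rate for Curriculum X: 235/320 = 0.734.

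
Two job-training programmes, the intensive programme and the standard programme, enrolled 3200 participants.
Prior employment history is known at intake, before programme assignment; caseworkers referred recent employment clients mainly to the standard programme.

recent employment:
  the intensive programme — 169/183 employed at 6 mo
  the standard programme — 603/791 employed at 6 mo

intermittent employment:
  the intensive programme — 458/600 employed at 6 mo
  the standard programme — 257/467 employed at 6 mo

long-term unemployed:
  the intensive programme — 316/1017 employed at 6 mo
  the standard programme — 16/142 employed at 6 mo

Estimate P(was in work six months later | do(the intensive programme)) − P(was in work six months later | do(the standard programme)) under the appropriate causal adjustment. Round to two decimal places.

Within every prior employment history level the intensive programme has the higher rate, yet pooled the standard programme does — Simpson's reversal.
Prior employment history satisfies the back-door criterion: it is not a descendant of the programme, and it blocks the spurious path from programme to outcome. Adjusting for it (i.e., using the within-prior employment history rates) gives the causal effect.
Adjusting over the population distribution of prior employment history: 0.304·(0.923−0.762) + 0.333·(0.763−0.550) + 0.362·(0.311−0.113) = +0.192.

+0.19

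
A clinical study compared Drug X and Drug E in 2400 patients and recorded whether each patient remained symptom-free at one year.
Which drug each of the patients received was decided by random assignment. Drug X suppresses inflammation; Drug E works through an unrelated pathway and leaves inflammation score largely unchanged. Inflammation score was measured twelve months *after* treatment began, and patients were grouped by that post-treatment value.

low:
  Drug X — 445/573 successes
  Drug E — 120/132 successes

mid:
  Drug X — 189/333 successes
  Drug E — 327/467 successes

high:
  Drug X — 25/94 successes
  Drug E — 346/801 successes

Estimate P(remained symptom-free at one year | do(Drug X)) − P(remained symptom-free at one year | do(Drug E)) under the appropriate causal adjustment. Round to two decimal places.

The distribution of inflammation score is itself part of what the drug does — it is an intermediate outcome. Holding it fixed would remove that part of the effect; the total effect is the pooled difference.
The causal difference is the pooled difference: 0.659 − 0.566 = +0.093.

+0.09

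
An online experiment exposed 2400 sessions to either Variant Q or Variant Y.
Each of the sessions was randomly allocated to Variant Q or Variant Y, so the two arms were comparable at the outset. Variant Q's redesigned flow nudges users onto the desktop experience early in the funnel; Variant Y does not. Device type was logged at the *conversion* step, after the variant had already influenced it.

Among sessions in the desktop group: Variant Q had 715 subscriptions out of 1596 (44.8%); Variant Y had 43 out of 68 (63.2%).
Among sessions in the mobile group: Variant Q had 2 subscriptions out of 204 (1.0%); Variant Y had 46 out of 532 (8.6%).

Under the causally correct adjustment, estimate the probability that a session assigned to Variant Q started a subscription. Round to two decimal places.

0.40

Device type here is a post-treatment variable shaped by the variant; conditioning on it would introduce bias rather than remove it. The overall comparison is the causal one.
So P(outcome | do(Variant Q)) is just the pooled rate for Variant Q: 717/1800 = 0.398.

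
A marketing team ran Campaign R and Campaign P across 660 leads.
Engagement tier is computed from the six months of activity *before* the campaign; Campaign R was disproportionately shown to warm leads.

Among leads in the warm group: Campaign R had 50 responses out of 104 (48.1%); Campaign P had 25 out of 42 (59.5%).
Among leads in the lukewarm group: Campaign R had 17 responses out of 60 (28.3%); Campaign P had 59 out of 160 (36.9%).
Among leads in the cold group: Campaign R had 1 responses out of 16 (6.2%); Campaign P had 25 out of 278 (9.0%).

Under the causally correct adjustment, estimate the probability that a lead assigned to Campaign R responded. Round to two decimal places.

0.23

The stratified and pooled comparisons disagree (Campaign P wins within each engagement tier; Campaign R wins overall), so the answer turns on the causal role of engagement tier.
Here engagement tier is a common cause — it drives both which campaign a case falls under and the outcome. The crude comparison mixes populations; the stratum-specific rates are the causally relevant ones.
Standardising Campaign R to the population engagement tier mix: 0.221·50/104 + 0.333·17/60 + 0.445·1/16 = 0.229.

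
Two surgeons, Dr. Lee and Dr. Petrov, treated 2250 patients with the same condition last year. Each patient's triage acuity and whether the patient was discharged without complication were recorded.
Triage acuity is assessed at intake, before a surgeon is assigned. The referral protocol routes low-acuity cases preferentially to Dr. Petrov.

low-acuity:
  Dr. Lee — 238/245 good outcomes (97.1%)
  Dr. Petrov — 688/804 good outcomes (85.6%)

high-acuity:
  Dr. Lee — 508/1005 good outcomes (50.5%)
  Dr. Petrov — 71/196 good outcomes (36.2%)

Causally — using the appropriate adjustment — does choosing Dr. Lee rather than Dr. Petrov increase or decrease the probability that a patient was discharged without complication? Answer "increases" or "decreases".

Triage acuity differs across surgeons for reasons unrelated to any effect of the surgeon itself, and it separately predicts the outcome — a classic confounder. We must compare within triage acuity levels.
Within each level — low-acuity: 97.1% vs 85.6%; high-acuity: 50.5% vs 36.2% — Dr. Lee is higher every time.

increases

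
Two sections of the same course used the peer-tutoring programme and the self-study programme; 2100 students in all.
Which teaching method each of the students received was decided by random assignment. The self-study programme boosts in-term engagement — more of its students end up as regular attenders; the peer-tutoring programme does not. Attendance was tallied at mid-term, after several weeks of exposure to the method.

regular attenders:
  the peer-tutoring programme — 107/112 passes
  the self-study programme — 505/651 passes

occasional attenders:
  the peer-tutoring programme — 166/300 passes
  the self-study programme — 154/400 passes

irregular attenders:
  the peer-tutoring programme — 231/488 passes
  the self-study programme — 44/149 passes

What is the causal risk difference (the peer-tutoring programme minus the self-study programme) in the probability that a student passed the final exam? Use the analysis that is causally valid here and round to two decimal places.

-0.03

The stratified and pooled comparisons disagree (the peer-tutoring programme wins within each mid-term attendance; the self-study programme wins overall), so the answer turns on the causal role of mid-term attendance.
Mid-term attendance is recorded after the teaching method and is itself shifted by it — it sits on the causal path from teaching method to outcome. Conditioning on a mediator would strip out part of the effect we want; the pooled comparison gives the total causal effect.
The causal difference is the pooled difference: 0.560 − 0.586 = -0.026.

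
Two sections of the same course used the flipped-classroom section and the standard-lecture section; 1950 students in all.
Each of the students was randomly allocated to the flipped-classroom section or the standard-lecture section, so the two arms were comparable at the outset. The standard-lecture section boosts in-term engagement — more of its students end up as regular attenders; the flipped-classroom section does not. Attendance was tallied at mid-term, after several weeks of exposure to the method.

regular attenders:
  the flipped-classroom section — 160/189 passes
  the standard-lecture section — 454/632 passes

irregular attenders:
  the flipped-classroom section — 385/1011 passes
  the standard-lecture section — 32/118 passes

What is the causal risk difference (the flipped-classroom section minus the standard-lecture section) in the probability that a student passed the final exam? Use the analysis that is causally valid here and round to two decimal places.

The stratified and pooled comparisons disagree (the flipped-classroom section wins within each mid-term attendance; the standard-lecture section wins overall), so the answer turns on the causal role of mid-term attendance.
Stratifying would compare teaching methods among students the teaching methods themselves sorted into mid-term attendance groups — a form of selection on an intermediate. The unconditioned pooled rates give the total causal effect.
The causal difference is the pooled difference: 0.454 − 0.648 = -0.194.

-0.19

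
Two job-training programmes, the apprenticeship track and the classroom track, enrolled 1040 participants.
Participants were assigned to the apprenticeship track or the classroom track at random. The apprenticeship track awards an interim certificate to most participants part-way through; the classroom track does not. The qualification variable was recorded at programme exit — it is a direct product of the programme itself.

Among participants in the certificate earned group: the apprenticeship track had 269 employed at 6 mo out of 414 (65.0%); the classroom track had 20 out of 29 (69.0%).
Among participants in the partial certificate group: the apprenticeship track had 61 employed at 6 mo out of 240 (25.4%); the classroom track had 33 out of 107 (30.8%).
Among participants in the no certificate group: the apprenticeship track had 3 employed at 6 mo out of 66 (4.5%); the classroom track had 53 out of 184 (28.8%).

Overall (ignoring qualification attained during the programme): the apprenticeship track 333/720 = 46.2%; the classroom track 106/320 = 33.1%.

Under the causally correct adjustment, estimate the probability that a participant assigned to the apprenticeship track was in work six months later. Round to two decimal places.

The stratified and pooled comparisons disagree (the classroom track wins within each qualification attained during the programme; the apprenticeship track wins overall), so the answer turns on the causal role of qualification attained during the programme.
Qualification attained during the programme is recorded after the programme and is itself shifted by it — it sits on the causal path from programme to outcome. Conditioning on a mediator would strip out part of the effect we want; the pooled comparison gives the total causal effect.
So P(outcome | do(the apprenticeship track)) is just the pooled rate for the apprenticeship track: 333/720 = 0.463.

0.46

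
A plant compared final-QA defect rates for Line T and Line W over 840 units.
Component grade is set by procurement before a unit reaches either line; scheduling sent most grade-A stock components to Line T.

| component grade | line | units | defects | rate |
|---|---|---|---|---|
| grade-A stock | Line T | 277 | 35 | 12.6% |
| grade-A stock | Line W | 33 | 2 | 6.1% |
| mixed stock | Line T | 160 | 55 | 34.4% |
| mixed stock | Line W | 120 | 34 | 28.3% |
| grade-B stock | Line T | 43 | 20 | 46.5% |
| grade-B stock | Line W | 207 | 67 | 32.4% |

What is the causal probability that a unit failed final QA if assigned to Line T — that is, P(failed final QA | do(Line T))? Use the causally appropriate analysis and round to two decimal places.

0.30

Component grade is set before the line has any effect — it is not caused by the line — and it independently drives the outcome. That makes it a confounder, so the causal comparison is within component grade levels.
Standardising Line T to the population component grade mix: 0.369·35/277 + 0.333·55/160 + 0.298·20/43 = 0.300.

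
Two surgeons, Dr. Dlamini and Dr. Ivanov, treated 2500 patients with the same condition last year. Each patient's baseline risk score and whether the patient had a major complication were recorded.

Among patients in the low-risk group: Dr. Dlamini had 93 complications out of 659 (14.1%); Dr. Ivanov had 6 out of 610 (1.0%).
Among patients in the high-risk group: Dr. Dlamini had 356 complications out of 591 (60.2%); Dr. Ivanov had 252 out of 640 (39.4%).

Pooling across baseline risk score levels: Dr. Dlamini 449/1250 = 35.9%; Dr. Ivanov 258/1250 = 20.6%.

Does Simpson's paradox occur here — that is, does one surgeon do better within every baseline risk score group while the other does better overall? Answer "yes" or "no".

no

Within each baseline risk score level (low-risk 14.1% vs 1.0%; high-risk 60.2% vs 39.4%), Dr. Ivanov has the lower rate every time. Pooled: 35.9% vs 20.6% — Dr. Ivanov has the lower rate overall. They agree.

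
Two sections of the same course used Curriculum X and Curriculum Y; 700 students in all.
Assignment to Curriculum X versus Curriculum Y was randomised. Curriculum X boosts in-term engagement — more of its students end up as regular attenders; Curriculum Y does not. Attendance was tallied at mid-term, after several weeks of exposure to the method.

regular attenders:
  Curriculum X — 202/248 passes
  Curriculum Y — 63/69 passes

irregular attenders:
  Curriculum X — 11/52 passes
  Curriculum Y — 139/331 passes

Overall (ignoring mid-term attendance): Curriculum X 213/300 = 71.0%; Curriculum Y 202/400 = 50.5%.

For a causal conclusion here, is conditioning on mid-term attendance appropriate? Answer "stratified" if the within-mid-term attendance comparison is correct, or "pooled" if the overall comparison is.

pooled

The stratified and pooled comparisons disagree (Curriculum Y wins within each mid-term attendance; Curriculum X wins overall), so the answer turns on the causal role of mid-term attendance.
Mid-term attendance is downstream of the teaching method. One should not condition on a consequence of treatment, so the overall rates are the right comparison.
Pooled: Curriculum X 71.0% vs Curriculum Y 50.5%; Curriculum X is higher overall.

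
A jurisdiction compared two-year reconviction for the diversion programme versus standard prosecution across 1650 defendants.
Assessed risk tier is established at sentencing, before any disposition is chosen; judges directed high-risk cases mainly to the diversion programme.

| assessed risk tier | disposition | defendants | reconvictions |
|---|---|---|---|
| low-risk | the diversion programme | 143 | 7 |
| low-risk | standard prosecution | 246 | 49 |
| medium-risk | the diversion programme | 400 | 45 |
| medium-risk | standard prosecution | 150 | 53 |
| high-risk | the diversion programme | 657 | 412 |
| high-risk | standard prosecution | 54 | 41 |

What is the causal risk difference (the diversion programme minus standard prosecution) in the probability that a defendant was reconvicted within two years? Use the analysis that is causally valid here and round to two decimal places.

-0.17

Here assessed risk tier is a common cause — it drives both which disposition a case falls under and the outcome. The crude comparison mixes populations; the stratum-specific rates are the causally relevant ones.
Adjusting over the population distribution of assessed risk tier: 0.236·(0.049−0.199) + 0.333·(0.113−0.353) + 0.431·(0.627−0.759) = -0.173.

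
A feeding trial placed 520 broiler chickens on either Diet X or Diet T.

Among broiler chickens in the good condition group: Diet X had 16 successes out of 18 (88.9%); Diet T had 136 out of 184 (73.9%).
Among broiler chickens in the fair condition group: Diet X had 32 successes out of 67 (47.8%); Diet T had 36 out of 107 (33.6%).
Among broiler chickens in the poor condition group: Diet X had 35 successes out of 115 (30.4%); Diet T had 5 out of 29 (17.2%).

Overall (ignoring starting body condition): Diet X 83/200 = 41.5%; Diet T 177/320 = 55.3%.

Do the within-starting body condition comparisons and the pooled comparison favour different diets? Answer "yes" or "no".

yes

Within each starting body condition level (good condition 88.9% vs 73.9%; fair condition 47.8% vs 33.6%; poor condition 30.4% vs 17.2%), Diet X has the higher rate every time. Pooled: 41.5% vs 55.3% — Diet T has the higher rate overall. The two comparisons disagree.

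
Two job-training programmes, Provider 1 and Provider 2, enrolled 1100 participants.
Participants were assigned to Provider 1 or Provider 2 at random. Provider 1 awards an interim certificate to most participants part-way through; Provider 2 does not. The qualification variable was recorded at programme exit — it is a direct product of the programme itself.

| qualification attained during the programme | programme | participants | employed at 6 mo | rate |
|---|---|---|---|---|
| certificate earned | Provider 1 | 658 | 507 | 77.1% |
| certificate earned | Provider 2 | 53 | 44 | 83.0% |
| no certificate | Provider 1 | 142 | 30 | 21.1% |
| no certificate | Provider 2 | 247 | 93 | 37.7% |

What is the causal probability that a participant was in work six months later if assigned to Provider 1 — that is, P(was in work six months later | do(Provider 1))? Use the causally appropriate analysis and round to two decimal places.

0.67

Within every qualification attained during the programme level Provider 2 has the higher rate, yet pooled Provider 1 does — Simpson's reversal.
Qualification attained during the programme is recorded after the programme and is itself shifted by it — it sits on the causal path from programme to outcome. Conditioning on a mediator would strip out part of the effect we want; the pooled comparison gives the total causal effect.
So P(outcome | do(Provider 1)) is just the pooled rate for Provider 1: 537/800 = 0.671.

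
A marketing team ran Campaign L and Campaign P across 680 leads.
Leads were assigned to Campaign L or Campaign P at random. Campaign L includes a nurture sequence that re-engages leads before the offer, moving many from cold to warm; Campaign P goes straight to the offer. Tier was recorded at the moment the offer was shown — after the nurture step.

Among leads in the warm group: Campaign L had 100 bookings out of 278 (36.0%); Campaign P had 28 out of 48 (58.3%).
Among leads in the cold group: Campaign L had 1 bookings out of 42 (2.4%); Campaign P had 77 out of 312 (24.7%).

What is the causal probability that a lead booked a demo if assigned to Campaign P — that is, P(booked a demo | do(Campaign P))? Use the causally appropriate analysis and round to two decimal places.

0.29

Campaign P is higher inside every engagement tier stratum but Campaign L is higher in aggregate. Whether to stratify depends on how engagement tier relates to the campaign.
Engagement tier is downstream of the campaign. One should not condition on a consequence of treatment, so the overall rates are the right comparison.
So P(outcome | do(Campaign P)) is just the pooled rate for Campaign P: 105/360 = 0.292.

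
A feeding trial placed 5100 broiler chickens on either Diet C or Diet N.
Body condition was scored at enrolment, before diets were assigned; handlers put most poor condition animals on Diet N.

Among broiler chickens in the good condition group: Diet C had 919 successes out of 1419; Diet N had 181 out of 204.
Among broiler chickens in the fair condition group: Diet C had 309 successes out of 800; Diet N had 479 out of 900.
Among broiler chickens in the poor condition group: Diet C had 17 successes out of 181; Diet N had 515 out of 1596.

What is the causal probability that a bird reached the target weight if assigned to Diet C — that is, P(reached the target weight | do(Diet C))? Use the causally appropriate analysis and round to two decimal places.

0.37

Diet N is higher inside every starting body condition stratum but Diet C is higher in aggregate. Whether to stratify depends on how starting body condition relates to the diet.
Starting body condition differs across diets for reasons unrelated to any effect of the diet itself, and it separately predicts the outcome — a classic confounder. We must compare within starting body condition levels.
Standardising Diet C to the population starting body condition mix: 0.318·919/1419 + 0.333·309/800 + 0.348·17/181 = 0.368.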